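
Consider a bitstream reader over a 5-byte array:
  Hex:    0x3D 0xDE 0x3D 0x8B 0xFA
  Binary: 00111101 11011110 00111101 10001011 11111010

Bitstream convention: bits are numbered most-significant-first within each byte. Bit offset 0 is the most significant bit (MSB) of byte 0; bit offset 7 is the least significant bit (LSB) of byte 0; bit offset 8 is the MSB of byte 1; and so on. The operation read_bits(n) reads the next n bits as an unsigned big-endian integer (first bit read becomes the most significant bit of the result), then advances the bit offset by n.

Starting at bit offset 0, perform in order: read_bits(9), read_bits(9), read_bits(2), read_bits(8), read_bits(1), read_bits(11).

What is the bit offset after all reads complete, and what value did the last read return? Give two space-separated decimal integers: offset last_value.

Read 1: bits[0:9] width=9 -> value=123 (bin 001111011); offset now 9 = byte 1 bit 1; 31 bits remain
Read 2: bits[9:18] width=9 -> value=376 (bin 101111000); offset now 18 = byte 2 bit 2; 22 bits remain
Read 3: bits[18:20] width=2 -> value=3 (bin 11); offset now 20 = byte 2 bit 4; 20 bits remain
Read 4: bits[20:28] width=8 -> value=216 (bin 11011000); offset now 28 = byte 3 bit 4; 12 bits remain
Read 5: bits[28:29] width=1 -> value=1 (bin 1); offset now 29 = byte 3 bit 5; 11 bits remain
Read 6: bits[29:40] width=11 -> value=1018 (bin 01111111010); offset now 40 = byte 5 bit 0; 0 bits remain

Answer: 40 1018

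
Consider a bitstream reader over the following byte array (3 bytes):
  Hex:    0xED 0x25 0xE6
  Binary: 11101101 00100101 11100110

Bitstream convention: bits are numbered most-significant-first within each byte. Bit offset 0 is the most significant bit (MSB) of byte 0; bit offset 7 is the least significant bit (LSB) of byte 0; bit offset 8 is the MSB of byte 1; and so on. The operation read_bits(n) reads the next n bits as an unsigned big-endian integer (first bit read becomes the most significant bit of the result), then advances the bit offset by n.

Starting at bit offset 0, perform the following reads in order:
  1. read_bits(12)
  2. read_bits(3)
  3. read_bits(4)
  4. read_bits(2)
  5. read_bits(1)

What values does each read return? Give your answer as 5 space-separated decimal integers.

Read 1: bits[0:12] width=12 -> value=3794 (bin 111011010010); offset now 12 = byte 1 bit 4; 12 bits remain
Read 2: bits[12:15] width=3 -> value=2 (bin 010); offset now 15 = byte 1 bit 7; 9 bits remain
Read 3: bits[15:19] width=4 -> value=15 (bin 1111); offset now 19 = byte 2 bit 3; 5 bits remain
Read 4: bits[19:21] width=2 -> value=0 (bin 00); offset now 21 = byte 2 bit 5; 3 bits remain
Read 5: bits[21:22] width=1 -> value=1 (bin 1); offset now 22 = byte 2 bit 6; 2 bits remain

Answer: 3794 2 15 0 1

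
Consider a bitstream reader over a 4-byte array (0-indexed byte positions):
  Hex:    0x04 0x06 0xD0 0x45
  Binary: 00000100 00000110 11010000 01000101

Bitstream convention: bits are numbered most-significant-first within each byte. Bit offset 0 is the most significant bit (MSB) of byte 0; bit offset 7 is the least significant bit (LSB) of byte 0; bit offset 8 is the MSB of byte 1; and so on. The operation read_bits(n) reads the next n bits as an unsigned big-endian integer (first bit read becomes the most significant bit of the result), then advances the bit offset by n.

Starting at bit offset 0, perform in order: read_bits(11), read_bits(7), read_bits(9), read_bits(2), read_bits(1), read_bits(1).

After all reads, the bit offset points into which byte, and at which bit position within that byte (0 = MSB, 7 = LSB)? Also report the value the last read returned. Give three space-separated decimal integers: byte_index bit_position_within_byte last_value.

Read 1: bits[0:11] width=11 -> value=32 (bin 00000100000); offset now 11 = byte 1 bit 3; 21 bits remain
Read 2: bits[11:18] width=7 -> value=27 (bin 0011011); offset now 18 = byte 2 bit 2; 14 bits remain
Read 3: bits[18:27] width=9 -> value=130 (bin 010000010); offset now 27 = byte 3 bit 3; 5 bits remain
Read 4: bits[27:29] width=2 -> value=0 (bin 00); offset now 29 = byte 3 bit 5; 3 bits remain
Read 5: bits[29:30] width=1 -> value=1 (bin 1); offset now 30 = byte 3 bit 6; 2 bits remain
Read 6: bits[30:31] width=1 -> value=0 (bin 0); offset now 31 = byte 3 bit 7; 1 bits remain

Answer: 3 7 0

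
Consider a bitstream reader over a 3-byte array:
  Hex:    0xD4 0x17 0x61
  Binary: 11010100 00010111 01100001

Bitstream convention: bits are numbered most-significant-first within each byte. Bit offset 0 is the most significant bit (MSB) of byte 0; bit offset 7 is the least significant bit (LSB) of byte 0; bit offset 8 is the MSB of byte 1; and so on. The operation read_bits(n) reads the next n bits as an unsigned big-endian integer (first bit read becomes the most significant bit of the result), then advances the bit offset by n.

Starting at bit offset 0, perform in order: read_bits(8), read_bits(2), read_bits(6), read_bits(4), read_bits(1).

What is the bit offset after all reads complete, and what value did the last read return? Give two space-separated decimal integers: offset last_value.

Answer: 21 0

Derivation:
Read 1: bits[0:8] width=8 -> value=212 (bin 11010100); offset now 8 = byte 1 bit 0; 16 bits remain
Read 2: bits[8:10] width=2 -> value=0 (bin 00); offset now 10 = byte 1 bit 2; 14 bits remain
Read 3: bits[10:16] width=6 -> value=23 (bin 010111); offset now 16 = byte 2 bit 0; 8 bits remain
Read 4: bits[16:20] width=4 -> value=6 (bin 0110); offset now 20 = byte 2 bit 4; 4 bits remain
Read 5: bits[20:21] width=1 -> value=0 (bin 0); offset now 21 = byte 2 bit 5; 3 bits remain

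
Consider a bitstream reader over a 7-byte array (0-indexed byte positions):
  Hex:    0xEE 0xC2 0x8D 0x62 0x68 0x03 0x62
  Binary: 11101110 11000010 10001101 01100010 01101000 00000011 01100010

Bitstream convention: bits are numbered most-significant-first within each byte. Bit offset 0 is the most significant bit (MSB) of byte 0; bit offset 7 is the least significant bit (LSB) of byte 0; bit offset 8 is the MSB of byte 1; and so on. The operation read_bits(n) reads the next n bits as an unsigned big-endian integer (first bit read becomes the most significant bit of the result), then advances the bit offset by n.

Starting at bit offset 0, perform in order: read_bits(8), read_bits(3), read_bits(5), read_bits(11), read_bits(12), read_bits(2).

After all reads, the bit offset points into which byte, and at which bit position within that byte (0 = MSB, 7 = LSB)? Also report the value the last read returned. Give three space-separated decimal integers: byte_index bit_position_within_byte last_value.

Answer: 5 1 0

Derivation:
Read 1: bits[0:8] width=8 -> value=238 (bin 11101110); offset now 8 = byte 1 bit 0; 48 bits remain
Read 2: bits[8:11] width=3 -> value=6 (bin 110); offset now 11 = byte 1 bit 3; 45 bits remain
Read 3: bits[11:16] width=5 -> value=2 (bin 00010); offset now 16 = byte 2 bit 0; 40 bits remain
Read 4: bits[16:27] width=11 -> value=1131 (bin 10001101011); offset now 27 = byte 3 bit 3; 29 bits remain
Read 5: bits[27:39] width=12 -> value=308 (bin 000100110100); offset now 39 = byte 4 bit 7; 17 bits remain
Read 6: bits[39:41] width=2 -> value=0 (bin 00); offset now 41 = byte 5 bit 1; 15 bits remain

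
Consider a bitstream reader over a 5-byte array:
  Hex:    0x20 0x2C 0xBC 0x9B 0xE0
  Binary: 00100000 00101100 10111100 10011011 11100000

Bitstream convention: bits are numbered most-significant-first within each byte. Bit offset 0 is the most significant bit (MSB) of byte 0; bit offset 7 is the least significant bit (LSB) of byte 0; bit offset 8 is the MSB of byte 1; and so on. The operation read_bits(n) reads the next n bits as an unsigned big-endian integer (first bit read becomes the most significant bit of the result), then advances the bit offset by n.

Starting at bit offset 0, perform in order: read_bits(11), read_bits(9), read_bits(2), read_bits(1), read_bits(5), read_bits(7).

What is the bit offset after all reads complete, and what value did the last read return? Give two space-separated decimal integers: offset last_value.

Answer: 35 95

Derivation:
Read 1: bits[0:11] width=11 -> value=257 (bin 00100000001); offset now 11 = byte 1 bit 3; 29 bits remain
Read 2: bits[11:20] width=9 -> value=203 (bin 011001011); offset now 20 = byte 2 bit 4; 20 bits remain
Read 3: bits[20:22] width=2 -> value=3 (bin 11); offset now 22 = byte 2 bit 6; 18 bits remain
Read 4: bits[22:23] width=1 -> value=0 (bin 0); offset now 23 = byte 2 bit 7; 17 bits remain
Read 5: bits[23:28] width=5 -> value=9 (bin 01001); offset now 28 = byte 3 bit 4; 12 bits remain
Read 6: bits[28:35] width=7 -> value=95 (bin 1011111); offset now 35 = byte 4 bit 3; 5 bits remain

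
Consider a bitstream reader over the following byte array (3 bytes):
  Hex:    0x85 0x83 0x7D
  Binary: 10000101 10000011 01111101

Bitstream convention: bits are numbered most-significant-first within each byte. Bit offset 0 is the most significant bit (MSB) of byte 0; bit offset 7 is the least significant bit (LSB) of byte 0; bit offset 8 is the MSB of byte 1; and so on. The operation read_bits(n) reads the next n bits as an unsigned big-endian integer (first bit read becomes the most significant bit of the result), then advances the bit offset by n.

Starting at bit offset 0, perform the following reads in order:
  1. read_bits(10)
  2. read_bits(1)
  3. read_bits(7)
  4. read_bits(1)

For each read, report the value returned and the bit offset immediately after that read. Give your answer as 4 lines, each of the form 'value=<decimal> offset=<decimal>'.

Answer: value=534 offset=10
value=0 offset=11
value=13 offset=18
value=1 offset=19

Derivation:
Read 1: bits[0:10] width=10 -> value=534 (bin 1000010110); offset now 10 = byte 1 bit 2; 14 bits remain
Read 2: bits[10:11] width=1 -> value=0 (bin 0); offset now 11 = byte 1 bit 3; 13 bits remain
Read 3: bits[11:18] width=7 -> value=13 (bin 0001101); offset now 18 = byte 2 bit 2; 6 bits remain
Read 4: bits[18:19] width=1 -> value=1 (bin 1); offset now 19 = byte 2 bit 3; 5 bits remain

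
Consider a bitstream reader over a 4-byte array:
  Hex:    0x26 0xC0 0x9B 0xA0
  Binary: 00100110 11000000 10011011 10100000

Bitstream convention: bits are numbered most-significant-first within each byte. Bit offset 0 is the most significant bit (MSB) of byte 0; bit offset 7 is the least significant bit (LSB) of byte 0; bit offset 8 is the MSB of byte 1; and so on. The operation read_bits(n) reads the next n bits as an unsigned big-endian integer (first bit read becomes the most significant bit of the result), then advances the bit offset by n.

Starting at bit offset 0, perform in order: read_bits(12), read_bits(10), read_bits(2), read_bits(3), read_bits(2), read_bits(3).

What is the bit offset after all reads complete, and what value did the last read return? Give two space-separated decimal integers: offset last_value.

Read 1: bits[0:12] width=12 -> value=620 (bin 001001101100); offset now 12 = byte 1 bit 4; 20 bits remain
Read 2: bits[12:22] width=10 -> value=38 (bin 0000100110); offset now 22 = byte 2 bit 6; 10 bits remain
Read 3: bits[22:24] width=2 -> value=3 (bin 11); offset now 24 = byte 3 bit 0; 8 bits remain
Read 4: bits[24:27] width=3 -> value=5 (bin 101); offset now 27 = byte 3 bit 3; 5 bits remain
Read 5: bits[27:29] width=2 -> value=0 (bin 00); offset now 29 = byte 3 bit 5; 3 bits remain
Read 6: bits[29:32] width=3 -> value=0 (bin 000); offset now 32 = byte 4 bit 0; 0 bits remain

Answer: 32 0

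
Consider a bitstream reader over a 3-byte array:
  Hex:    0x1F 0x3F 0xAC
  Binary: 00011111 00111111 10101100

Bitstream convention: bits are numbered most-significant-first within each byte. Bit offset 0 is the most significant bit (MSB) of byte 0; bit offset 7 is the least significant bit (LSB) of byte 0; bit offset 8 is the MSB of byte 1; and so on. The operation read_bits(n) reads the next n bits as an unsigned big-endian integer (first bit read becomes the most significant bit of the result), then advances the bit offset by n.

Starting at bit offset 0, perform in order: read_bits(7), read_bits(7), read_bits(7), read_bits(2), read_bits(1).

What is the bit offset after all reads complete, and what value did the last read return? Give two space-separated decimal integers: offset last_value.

Answer: 24 0

Derivation:
Read 1: bits[0:7] width=7 -> value=15 (bin 0001111); offset now 7 = byte 0 bit 7; 17 bits remain
Read 2: bits[7:14] width=7 -> value=79 (bin 1001111); offset now 14 = byte 1 bit 6; 10 bits remain
Read 3: bits[14:21] width=7 -> value=117 (bin 1110101); offset now 21 = byte 2 bit 5; 3 bits remain
Read 4: bits[21:23] width=2 -> value=2 (bin 10); offset now 23 = byte 2 bit 7; 1 bits remain
Read 5: bits[23:24] width=1 -> value=0 (bin 0); offset now 24 = byte 3 bit 0; 0 bits remain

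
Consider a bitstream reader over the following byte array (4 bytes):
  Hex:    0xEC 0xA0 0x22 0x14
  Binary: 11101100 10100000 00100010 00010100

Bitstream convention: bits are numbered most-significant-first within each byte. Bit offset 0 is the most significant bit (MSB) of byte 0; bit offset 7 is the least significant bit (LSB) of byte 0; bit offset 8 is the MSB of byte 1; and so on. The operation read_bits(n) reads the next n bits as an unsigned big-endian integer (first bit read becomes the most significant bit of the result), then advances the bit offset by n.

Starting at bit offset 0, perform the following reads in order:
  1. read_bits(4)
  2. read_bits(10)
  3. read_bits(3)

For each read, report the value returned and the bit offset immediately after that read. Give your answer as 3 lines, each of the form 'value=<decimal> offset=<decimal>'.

Read 1: bits[0:4] width=4 -> value=14 (bin 1110); offset now 4 = byte 0 bit 4; 28 bits remain
Read 2: bits[4:14] width=10 -> value=808 (bin 1100101000); offset now 14 = byte 1 bit 6; 18 bits remain
Read 3: bits[14:17] width=3 -> value=0 (bin 000); offset now 17 = byte 2 bit 1; 15 bits remain

Answer: value=14 offset=4
value=808 offset=14
value=0 offset=17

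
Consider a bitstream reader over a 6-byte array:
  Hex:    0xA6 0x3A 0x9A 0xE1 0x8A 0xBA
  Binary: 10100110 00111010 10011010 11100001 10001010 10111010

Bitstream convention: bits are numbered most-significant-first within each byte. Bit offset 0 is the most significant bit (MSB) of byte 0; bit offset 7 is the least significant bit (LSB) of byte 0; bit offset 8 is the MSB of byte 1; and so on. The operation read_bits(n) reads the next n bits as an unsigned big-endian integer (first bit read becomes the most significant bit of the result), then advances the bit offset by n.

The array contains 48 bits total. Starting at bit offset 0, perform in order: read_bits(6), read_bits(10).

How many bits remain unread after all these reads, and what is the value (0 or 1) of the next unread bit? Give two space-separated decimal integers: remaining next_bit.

Answer: 32 1

Derivation:
Read 1: bits[0:6] width=6 -> value=41 (bin 101001); offset now 6 = byte 0 bit 6; 42 bits remain
Read 2: bits[6:16] width=10 -> value=570 (bin 1000111010); offset now 16 = byte 2 bit 0; 32 bits remain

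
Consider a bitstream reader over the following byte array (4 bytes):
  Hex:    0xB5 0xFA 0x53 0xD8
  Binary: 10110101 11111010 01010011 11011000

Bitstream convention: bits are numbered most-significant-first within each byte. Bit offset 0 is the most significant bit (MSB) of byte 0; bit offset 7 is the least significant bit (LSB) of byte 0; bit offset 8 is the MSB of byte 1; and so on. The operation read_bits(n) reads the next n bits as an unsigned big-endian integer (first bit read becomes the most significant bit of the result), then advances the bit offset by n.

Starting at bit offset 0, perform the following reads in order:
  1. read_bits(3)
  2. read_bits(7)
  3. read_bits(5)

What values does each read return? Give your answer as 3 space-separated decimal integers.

Answer: 5 87 29

Derivation:
Read 1: bits[0:3] width=3 -> value=5 (bin 101); offset now 3 = byte 0 bit 3; 29 bits remain
Read 2: bits[3:10] width=7 -> value=87 (bin 1010111); offset now 10 = byte 1 bit 2; 22 bits remain
Read 3: bits[10:15] width=5 -> value=29 (bin 11101); offset now 15 = byte 1 bit 7; 17 bits remain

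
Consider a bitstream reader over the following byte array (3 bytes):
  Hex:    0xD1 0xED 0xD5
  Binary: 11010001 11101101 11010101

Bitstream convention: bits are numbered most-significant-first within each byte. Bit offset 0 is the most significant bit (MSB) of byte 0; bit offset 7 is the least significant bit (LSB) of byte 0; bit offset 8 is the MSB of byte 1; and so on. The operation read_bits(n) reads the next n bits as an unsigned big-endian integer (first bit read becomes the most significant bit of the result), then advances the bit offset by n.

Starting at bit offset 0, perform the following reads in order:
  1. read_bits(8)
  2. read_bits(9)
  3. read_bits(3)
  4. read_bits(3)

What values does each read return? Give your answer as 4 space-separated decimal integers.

Read 1: bits[0:8] width=8 -> value=209 (bin 11010001); offset now 8 = byte 1 bit 0; 16 bits remain
Read 2: bits[8:17] width=9 -> value=475 (bin 111011011); offset now 17 = byte 2 bit 1; 7 bits remain
Read 3: bits[17:20] width=3 -> value=5 (bin 101); offset now 20 = byte 2 bit 4; 4 bits remain
Read 4: bits[20:23] width=3 -> value=2 (bin 010); offset now 23 = byte 2 bit 7; 1 bits remain

Answer: 209 475 5 2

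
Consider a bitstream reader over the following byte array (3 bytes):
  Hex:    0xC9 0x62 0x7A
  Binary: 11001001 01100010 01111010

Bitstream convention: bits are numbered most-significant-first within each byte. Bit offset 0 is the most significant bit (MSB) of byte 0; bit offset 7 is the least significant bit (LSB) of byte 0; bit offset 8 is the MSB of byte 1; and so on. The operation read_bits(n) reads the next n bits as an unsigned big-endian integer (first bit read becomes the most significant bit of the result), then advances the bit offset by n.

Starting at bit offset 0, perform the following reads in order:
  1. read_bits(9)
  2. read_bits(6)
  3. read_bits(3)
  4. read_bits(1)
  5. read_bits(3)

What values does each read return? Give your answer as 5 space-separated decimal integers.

Read 1: bits[0:9] width=9 -> value=402 (bin 110010010); offset now 9 = byte 1 bit 1; 15 bits remain
Read 2: bits[9:15] width=6 -> value=49 (bin 110001); offset now 15 = byte 1 bit 7; 9 bits remain
Read 3: bits[15:18] width=3 -> value=1 (bin 001); offset now 18 = byte 2 bit 2; 6 bits remain
Read 4: bits[18:19] width=1 -> value=1 (bin 1); offset now 19 = byte 2 bit 3; 5 bits remain
Read 5: bits[19:22] width=3 -> value=6 (bin 110); offset now 22 = byte 2 bit 6; 2 bits remain

Answer: 402 49 1 1 6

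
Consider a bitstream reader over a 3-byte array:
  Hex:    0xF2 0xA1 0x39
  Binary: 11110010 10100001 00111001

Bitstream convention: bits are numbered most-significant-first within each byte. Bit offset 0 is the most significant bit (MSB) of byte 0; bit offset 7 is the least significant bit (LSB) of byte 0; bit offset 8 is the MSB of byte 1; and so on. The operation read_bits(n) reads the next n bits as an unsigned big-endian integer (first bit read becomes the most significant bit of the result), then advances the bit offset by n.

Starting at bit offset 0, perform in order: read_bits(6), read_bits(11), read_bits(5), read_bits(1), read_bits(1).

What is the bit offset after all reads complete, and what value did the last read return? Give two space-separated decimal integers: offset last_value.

Answer: 24 1

Derivation:
Read 1: bits[0:6] width=6 -> value=60 (bin 111100); offset now 6 = byte 0 bit 6; 18 bits remain
Read 2: bits[6:17] width=11 -> value=1346 (bin 10101000010); offset now 17 = byte 2 bit 1; 7 bits remain
Read 3: bits[17:22] width=5 -> value=14 (bin 01110); offset now 22 = byte 2 bit 6; 2 bits remain
Read 4: bits[22:23] width=1 -> value=0 (bin 0); offset now 23 = byte 2 bit 7; 1 bits remain
Read 5: bits[23:24] width=1 -> value=1 (bin 1); offset now 24 = byte 3 bit 0; 0 bits remain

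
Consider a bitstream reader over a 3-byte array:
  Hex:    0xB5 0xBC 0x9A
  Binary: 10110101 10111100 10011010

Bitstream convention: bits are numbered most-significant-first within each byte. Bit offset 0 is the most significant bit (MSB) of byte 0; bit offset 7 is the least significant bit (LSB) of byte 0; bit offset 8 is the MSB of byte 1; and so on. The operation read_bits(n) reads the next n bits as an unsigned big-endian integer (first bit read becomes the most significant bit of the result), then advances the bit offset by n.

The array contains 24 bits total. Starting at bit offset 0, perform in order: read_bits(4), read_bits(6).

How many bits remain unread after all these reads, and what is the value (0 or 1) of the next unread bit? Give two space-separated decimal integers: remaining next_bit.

Read 1: bits[0:4] width=4 -> value=11 (bin 1011); offset now 4 = byte 0 bit 4; 20 bits remain
Read 2: bits[4:10] width=6 -> value=22 (bin 010110); offset now 10 = byte 1 bit 2; 14 bits remain

Answer: 14 1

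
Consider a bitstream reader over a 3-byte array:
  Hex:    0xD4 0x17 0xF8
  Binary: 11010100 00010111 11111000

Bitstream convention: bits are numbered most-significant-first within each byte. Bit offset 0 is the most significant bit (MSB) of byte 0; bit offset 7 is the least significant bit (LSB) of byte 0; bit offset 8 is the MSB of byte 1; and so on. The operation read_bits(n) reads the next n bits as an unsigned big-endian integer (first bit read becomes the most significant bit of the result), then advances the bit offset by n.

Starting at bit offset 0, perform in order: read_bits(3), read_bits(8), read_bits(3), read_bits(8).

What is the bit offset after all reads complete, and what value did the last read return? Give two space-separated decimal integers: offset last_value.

Answer: 22 254

Derivation:
Read 1: bits[0:3] width=3 -> value=6 (bin 110); offset now 3 = byte 0 bit 3; 21 bits remain
Read 2: bits[3:11] width=8 -> value=160 (bin 10100000); offset now 11 = byte 1 bit 3; 13 bits remain
Read 3: bits[11:14] width=3 -> value=5 (bin 101); offset now 14 = byte 1 bit 6; 10 bits remain
Read 4: bits[14:22] width=8 -> value=254 (bin 11111110); offset now 22 = byte 2 bit 6; 2 bits remain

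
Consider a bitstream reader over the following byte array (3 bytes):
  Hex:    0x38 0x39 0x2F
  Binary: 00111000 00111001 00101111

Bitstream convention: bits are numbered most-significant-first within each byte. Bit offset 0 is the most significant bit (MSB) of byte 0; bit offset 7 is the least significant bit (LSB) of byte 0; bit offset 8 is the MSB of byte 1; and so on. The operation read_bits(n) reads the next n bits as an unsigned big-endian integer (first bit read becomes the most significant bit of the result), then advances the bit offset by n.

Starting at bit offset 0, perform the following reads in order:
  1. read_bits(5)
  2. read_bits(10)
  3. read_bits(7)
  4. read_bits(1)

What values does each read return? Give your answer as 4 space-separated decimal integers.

Read 1: bits[0:5] width=5 -> value=7 (bin 00111); offset now 5 = byte 0 bit 5; 19 bits remain
Read 2: bits[5:15] width=10 -> value=28 (bin 0000011100); offset now 15 = byte 1 bit 7; 9 bits remain
Read 3: bits[15:22] width=7 -> value=75 (bin 1001011); offset now 22 = byte 2 bit 6; 2 bits remain
Read 4: bits[22:23] width=1 -> value=1 (bin 1); offset now 23 = byte 2 bit 7; 1 bits remain

Answer: 7 28 75 1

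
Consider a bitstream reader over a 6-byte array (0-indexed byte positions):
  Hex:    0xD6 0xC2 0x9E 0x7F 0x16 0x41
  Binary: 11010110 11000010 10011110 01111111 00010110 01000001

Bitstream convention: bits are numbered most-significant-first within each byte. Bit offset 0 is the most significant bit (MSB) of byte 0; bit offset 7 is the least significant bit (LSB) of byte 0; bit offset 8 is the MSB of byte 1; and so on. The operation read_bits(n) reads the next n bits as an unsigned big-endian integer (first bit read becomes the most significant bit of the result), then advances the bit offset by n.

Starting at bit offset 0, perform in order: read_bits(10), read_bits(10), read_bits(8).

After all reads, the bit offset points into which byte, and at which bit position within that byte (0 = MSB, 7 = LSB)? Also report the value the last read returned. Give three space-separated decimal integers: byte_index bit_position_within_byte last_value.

Answer: 3 4 231

Derivation:
Read 1: bits[0:10] width=10 -> value=859 (bin 1101011011); offset now 10 = byte 1 bit 2; 38 bits remain
Read 2: bits[10:20] width=10 -> value=41 (bin 0000101001); offset now 20 = byte 2 bit 4; 28 bits remain
Read 3: bits[20:28] width=8 -> value=231 (bin 11100111); offset now 28 = byte 3 bit 4; 20 bits remain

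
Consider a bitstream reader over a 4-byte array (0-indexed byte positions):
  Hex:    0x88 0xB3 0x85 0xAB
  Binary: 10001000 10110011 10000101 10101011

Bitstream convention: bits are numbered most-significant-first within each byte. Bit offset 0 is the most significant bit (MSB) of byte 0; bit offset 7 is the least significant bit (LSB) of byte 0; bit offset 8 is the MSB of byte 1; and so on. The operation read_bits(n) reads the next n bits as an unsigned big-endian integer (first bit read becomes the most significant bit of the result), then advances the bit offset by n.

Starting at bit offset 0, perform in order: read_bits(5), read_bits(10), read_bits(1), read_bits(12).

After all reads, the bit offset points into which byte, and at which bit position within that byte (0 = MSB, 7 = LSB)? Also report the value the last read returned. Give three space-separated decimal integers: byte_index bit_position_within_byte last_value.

Read 1: bits[0:5] width=5 -> value=17 (bin 10001); offset now 5 = byte 0 bit 5; 27 bits remain
Read 2: bits[5:15] width=10 -> value=89 (bin 0001011001); offset now 15 = byte 1 bit 7; 17 bits remain
Read 3: bits[15:16] width=1 -> value=1 (bin 1); offset now 16 = byte 2 bit 0; 16 bits remain
Read 4: bits[16:28] width=12 -> value=2138 (bin 100001011010); offset now 28 = byte 3 bit 4; 4 bits remain

Answer: 3 4 2138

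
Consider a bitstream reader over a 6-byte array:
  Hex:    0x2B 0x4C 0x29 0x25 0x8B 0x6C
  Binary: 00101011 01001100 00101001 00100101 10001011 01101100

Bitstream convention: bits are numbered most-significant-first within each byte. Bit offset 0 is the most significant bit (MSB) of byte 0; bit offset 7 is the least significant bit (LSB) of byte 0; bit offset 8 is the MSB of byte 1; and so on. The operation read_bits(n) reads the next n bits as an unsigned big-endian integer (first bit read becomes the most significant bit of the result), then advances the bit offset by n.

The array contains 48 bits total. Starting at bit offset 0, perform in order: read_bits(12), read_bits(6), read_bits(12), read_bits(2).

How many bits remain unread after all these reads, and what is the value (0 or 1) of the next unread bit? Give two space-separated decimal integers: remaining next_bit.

Read 1: bits[0:12] width=12 -> value=692 (bin 001010110100); offset now 12 = byte 1 bit 4; 36 bits remain
Read 2: bits[12:18] width=6 -> value=48 (bin 110000); offset now 18 = byte 2 bit 2; 30 bits remain
Read 3: bits[18:30] width=12 -> value=2633 (bin 101001001001); offset now 30 = byte 3 bit 6; 18 bits remain
Read 4: bits[30:32] width=2 -> value=1 (bin 01); offset now 32 = byte 4 bit 0; 16 bits remain

Answer: 16 1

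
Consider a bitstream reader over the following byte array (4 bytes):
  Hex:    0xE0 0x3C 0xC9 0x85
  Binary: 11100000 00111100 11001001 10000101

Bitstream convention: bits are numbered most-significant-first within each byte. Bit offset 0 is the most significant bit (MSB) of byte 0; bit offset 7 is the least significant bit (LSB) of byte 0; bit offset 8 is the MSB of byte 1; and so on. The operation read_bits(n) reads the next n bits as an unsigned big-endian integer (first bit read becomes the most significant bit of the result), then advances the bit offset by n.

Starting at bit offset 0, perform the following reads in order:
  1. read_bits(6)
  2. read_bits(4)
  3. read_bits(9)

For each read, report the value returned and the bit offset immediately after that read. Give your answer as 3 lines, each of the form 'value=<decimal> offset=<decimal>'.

Answer: value=56 offset=6
value=0 offset=10
value=486 offset=19

Derivation:
Read 1: bits[0:6] width=6 -> value=56 (bin 111000); offset now 6 = byte 0 bit 6; 26 bits remain
Read 2: bits[6:10] width=4 -> value=0 (bin 0000); offset now 10 = byte 1 bit 2; 22 bits remain
Read 3: bits[10:19] width=9 -> value=486 (bin 111100110); offset now 19 = byte 2 bit 3; 13 bits remain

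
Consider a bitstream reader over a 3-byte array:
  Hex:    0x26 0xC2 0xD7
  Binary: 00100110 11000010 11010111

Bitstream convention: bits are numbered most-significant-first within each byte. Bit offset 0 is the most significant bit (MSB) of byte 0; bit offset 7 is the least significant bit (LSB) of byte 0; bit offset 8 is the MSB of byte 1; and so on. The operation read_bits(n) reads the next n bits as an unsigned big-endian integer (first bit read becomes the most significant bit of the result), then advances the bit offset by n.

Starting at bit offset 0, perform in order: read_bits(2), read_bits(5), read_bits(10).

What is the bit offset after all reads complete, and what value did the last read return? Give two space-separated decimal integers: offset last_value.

Read 1: bits[0:2] width=2 -> value=0 (bin 00); offset now 2 = byte 0 bit 2; 22 bits remain
Read 2: bits[2:7] width=5 -> value=19 (bin 10011); offset now 7 = byte 0 bit 7; 17 bits remain
Read 3: bits[7:17] width=10 -> value=389 (bin 0110000101); offset now 17 = byte 2 bit 1; 7 bits remain

Answer: 17 389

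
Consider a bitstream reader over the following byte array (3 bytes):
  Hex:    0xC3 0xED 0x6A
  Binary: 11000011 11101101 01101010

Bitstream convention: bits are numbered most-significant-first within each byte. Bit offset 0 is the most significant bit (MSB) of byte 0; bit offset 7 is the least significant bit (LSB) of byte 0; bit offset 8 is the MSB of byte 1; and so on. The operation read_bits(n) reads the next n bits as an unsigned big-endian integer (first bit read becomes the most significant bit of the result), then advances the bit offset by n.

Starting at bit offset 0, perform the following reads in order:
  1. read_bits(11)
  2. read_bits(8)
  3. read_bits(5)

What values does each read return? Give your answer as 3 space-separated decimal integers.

Read 1: bits[0:11] width=11 -> value=1567 (bin 11000011111); offset now 11 = byte 1 bit 3; 13 bits remain
Read 2: bits[11:19] width=8 -> value=107 (bin 01101011); offset now 19 = byte 2 bit 3; 5 bits remain
Read 3: bits[19:24] width=5 -> value=10 (bin 01010); offset now 24 = byte 3 bit 0; 0 bits remain

Answer: 1567 107 10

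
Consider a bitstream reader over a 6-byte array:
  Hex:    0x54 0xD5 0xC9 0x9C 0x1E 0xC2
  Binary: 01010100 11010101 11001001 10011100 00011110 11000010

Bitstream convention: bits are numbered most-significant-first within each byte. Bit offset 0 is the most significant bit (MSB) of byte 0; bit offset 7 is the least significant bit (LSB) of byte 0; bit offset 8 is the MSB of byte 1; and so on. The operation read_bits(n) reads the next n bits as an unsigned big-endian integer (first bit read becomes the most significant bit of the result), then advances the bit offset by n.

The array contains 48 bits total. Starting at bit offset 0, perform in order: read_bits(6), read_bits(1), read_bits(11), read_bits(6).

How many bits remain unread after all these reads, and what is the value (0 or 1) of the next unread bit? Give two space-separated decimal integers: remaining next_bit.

Read 1: bits[0:6] width=6 -> value=21 (bin 010101); offset now 6 = byte 0 bit 6; 42 bits remain
Read 2: bits[6:7] width=1 -> value=0 (bin 0); offset now 7 = byte 0 bit 7; 41 bits remain
Read 3: bits[7:18] width=11 -> value=855 (bin 01101010111); offset now 18 = byte 2 bit 2; 30 bits remain
Read 4: bits[18:24] width=6 -> value=9 (bin 001001); offset now 24 = byte 3 bit 0; 24 bits remain

Answer: 24 1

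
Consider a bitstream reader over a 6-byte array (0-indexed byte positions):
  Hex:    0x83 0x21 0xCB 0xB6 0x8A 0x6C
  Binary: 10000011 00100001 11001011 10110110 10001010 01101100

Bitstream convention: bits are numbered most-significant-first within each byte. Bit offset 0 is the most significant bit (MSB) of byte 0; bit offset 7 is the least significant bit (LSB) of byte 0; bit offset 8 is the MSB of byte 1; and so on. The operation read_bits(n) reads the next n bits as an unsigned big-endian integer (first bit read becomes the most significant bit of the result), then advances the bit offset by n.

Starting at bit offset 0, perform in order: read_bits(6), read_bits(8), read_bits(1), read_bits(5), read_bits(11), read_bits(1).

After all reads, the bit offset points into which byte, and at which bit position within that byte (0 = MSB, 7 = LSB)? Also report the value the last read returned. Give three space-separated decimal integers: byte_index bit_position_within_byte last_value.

Answer: 4 0 0

Derivation:
Read 1: bits[0:6] width=6 -> value=32 (bin 100000); offset now 6 = byte 0 bit 6; 42 bits remain
Read 2: bits[6:14] width=8 -> value=200 (bin 11001000); offset now 14 = byte 1 bit 6; 34 bits remain
Read 3: bits[14:15] width=1 -> value=0 (bin 0); offset now 15 = byte 1 bit 7; 33 bits remain
Read 4: bits[15:20] width=5 -> value=28 (bin 11100); offset now 20 = byte 2 bit 4; 28 bits remain
Read 5: bits[20:31] width=11 -> value=1499 (bin 10111011011); offset now 31 = byte 3 bit 7; 17 bits remain
Read 6: bits[31:32] width=1 -> value=0 (bin 0); offset now 32 = byte 4 bit 0; 16 bits remain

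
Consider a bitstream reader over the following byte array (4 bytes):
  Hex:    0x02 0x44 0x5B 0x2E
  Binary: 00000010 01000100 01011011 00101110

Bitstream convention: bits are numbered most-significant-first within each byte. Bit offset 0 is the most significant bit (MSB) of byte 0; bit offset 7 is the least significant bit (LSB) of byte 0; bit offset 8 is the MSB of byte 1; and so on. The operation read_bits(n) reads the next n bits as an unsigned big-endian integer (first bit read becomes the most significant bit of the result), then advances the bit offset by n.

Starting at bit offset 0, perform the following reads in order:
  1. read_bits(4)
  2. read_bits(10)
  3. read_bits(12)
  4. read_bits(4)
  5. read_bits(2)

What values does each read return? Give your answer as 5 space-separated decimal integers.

Read 1: bits[0:4] width=4 -> value=0 (bin 0000); offset now 4 = byte 0 bit 4; 28 bits remain
Read 2: bits[4:14] width=10 -> value=145 (bin 0010010001); offset now 14 = byte 1 bit 6; 18 bits remain
Read 3: bits[14:26] width=12 -> value=364 (bin 000101101100); offset now 26 = byte 3 bit 2; 6 bits remain
Read 4: bits[26:30] width=4 -> value=11 (bin 1011); offset now 30 = byte 3 bit 6; 2 bits remain
Read 5: bits[30:32] width=2 -> value=2 (bin 10); offset now 32 = byte 4 bit 0; 0 bits remain

Answer: 0 145 364 11 2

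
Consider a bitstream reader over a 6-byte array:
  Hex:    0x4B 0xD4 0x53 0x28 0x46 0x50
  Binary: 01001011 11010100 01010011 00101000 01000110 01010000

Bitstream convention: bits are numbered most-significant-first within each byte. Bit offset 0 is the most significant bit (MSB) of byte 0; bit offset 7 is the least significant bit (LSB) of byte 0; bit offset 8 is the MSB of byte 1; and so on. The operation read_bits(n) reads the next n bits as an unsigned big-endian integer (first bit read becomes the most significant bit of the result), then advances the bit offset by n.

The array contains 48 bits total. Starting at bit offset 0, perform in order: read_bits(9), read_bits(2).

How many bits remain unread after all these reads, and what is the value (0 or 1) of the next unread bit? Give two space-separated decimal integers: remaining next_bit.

Answer: 37 1

Derivation:
Read 1: bits[0:9] width=9 -> value=151 (bin 010010111); offset now 9 = byte 1 bit 1; 39 bits remain
Read 2: bits[9:11] width=2 -> value=2 (bin 10); offset now 11 = byte 1 bit 3; 37 bits remain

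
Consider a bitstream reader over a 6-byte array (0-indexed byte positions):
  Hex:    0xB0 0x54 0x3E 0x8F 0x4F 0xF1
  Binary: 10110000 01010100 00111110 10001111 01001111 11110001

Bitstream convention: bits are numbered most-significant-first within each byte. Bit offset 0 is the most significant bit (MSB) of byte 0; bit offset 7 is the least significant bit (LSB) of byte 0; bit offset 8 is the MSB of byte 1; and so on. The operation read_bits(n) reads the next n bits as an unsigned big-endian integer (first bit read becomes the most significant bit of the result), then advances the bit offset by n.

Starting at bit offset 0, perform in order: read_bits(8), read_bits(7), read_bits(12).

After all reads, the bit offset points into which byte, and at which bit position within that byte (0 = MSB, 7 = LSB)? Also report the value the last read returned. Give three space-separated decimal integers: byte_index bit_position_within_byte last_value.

Read 1: bits[0:8] width=8 -> value=176 (bin 10110000); offset now 8 = byte 1 bit 0; 40 bits remain
Read 2: bits[8:15] width=7 -> value=42 (bin 0101010); offset now 15 = byte 1 bit 7; 33 bits remain
Read 3: bits[15:27] width=12 -> value=500 (bin 000111110100); offset now 27 = byte 3 bit 3; 21 bits remain

Answer: 3 3 500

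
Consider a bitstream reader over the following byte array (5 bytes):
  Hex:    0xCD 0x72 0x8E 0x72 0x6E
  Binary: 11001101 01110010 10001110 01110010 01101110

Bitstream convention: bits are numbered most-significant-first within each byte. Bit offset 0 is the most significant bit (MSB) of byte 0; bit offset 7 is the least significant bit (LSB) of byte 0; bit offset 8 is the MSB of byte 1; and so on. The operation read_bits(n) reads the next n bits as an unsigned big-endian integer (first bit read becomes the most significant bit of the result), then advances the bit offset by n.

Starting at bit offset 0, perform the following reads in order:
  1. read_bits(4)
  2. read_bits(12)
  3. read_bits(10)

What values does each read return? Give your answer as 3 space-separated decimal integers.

Answer: 12 3442 569

Derivation:
Read 1: bits[0:4] width=4 -> value=12 (bin 1100); offset now 4 = byte 0 bit 4; 36 bits remain
Read 2: bits[4:16] width=12 -> value=3442 (bin 110101110010); offset now 16 = byte 2 bit 0; 24 bits remain
Read 3: bits[16:26] width=10 -> value=569 (bin 1000111001); offset now 26 = byte 3 bit 2; 14 bits remain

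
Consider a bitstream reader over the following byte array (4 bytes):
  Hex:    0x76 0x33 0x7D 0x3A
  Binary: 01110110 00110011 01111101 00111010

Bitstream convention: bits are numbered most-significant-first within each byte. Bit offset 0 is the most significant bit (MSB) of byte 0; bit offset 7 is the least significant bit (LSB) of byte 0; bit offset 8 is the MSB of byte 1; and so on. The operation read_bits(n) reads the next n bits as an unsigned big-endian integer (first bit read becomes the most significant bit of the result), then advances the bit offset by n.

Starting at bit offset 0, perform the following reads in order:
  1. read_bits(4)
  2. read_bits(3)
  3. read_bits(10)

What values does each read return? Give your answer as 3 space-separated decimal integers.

Read 1: bits[0:4] width=4 -> value=7 (bin 0111); offset now 4 = byte 0 bit 4; 28 bits remain
Read 2: bits[4:7] width=3 -> value=3 (bin 011); offset now 7 = byte 0 bit 7; 25 bits remain
Read 3: bits[7:17] width=10 -> value=102 (bin 0001100110); offset now 17 = byte 2 bit 1; 15 bits remain

Answer: 7 3 102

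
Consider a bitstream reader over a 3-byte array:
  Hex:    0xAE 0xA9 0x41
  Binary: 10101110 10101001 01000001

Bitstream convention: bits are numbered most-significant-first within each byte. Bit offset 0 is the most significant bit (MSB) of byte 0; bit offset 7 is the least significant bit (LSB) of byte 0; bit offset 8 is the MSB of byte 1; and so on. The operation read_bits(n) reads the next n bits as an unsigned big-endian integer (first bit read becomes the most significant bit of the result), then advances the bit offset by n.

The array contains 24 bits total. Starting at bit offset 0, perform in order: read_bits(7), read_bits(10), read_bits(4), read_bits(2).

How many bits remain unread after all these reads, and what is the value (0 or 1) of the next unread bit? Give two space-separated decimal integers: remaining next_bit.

Answer: 1 1

Derivation:
Read 1: bits[0:7] width=7 -> value=87 (bin 1010111); offset now 7 = byte 0 bit 7; 17 bits remain
Read 2: bits[7:17] width=10 -> value=338 (bin 0101010010); offset now 17 = byte 2 bit 1; 7 bits remain
Read 3: bits[17:21] width=4 -> value=8 (bin 1000); offset now 21 = byte 2 bit 5; 3 bits remain
Read 4: bits[21:23] width=2 -> value=0 (bin 00); offset now 23 = byte 2 bit 7; 1 bits remain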